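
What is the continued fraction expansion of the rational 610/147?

Run the Euclidean algorithm on 610 and 147; the successive quotients are the partial quotients a_0, a_1, ... (each step inverts the fractional part left over by the previous one):
  610 = 4*147 + 22, so a_0 = 4.
  147 = 6*22 + 15, so a_1 = 6.
  22 = 1*15 + 7, so a_2 = 1.
  15 = 2*7 + 1, so a_3 = 2.
  7 = 7*1 + 0, so a_4 = 7.
The remainder reaches 0 after 5 divisions, so the expansion has 5 partial quotients, read off in order.

[4; 6, 1, 2, 7]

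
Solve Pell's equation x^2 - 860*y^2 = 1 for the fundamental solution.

First expand sqrt(860) as a continued fraction. With x_i = (sqrt(860) + m_i)/d_i and (m_0, d_0) = (0, 1): a_0 = floor(sqrt(860)) = 29, since 29^2 = 841 <= 860 < 900 = 30^2.
Iterate m_{i+1} = d_i*a_i - m_i, d_{i+1} = (860 - m_{i+1}^2)/d_i, a_{i+1} = floor((a_0 + m_{i+1})/d_{i+1}):
  m_1 = 1*29 - 0 = 29, d_1 = (860 - 29^2)/1 = 19/1 = 19, a_1 = floor((29 + 29)/19) = 3.
  m_2 = 19*3 - 29 = 28, d_2 = (860 - 28^2)/19 = 76/19 = 4, a_2 = floor((29 + 28)/4) = 14.
  m_3 = 4*14 - 28 = 28, d_3 = (860 - 28^2)/4 = 76/4 = 19, a_3 = floor((29 + 28)/19) = 3.
  m_4 = 19*3 - 28 = 29, d_4 = (860 - 29^2)/19 = 19/19 = 1, a_4 = floor((29 + 29)/1) = 58.
  m_5 = 1*58 - 29 = 29, d_5 = (860 - 29^2)/1 = 19/1 = 19: (m_5, d_5) = (m_1, d_1) = (29, 19), so from here the quotients repeat a_1, ..., a_4; the period length is 4.
So sqrt(860) = [29; (3, 14, 3, 58)] with period length k = 4.
k is even, so the fundamental solution of x^2 - 860y^2 = 1 is (p_{k-1}, q_{k-1}) = (p_3, q_3); compute convergents through index 3.
Convergents (p_i = a_i*p_{i-1} + p_{i-2}, q_i = a_i*q_{i-1} + q_{i-2} with p_{-2}=0, p_{-1}=1, q_{-2}=1, q_{-1}=0):
  i=0: a_0=29, p_0 = 29*1 + 0 = 29, q_0 = 29*0 + 1 = 1.
  i=1: a_1=3, p_1 = 3*29 + 1 = 88, q_1 = 3*1 + 0 = 3.
  i=2: a_2=14, p_2 = 14*88 + 29 = 1261, q_2 = 14*3 + 1 = 43.
  i=3: a_3=3, p_3 = 3*1261 + 88 = 3871, q_3 = 3*43 + 3 = 132.
Check: 3871^2 - 860*132^2 = 14984641 - 14984640 = 1, so (x, y) = (3871, 132) solves the equation, and by the theorem it is the least positive solution.

(x, y) = (3871, 132)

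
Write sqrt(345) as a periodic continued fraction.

[18; (1, 1, 2, 1, 6, 1, 2, 1, 1, 36)]

Write x_i = (sqrt(345) + m_i)/d_i with (m_0, d_0) = (0, 1). a_0 = floor(sqrt(345)) = 18, since 18^2 = 324 <= 345 < 361 = 19^2.
Iterate m_{i+1} = d_i*a_i - m_i, d_{i+1} = (345 - m_{i+1}^2)/d_i, a_{i+1} = floor((a_0 + m_{i+1})/d_{i+1}):
  m_1 = 1*18 - 0 = 18, d_1 = (345 - 18^2)/1 = 21/1 = 21, a_1 = floor((18 + 18)/21) = 1.
  m_2 = 21*1 - 18 = 3, d_2 = (345 - 3^2)/21 = 336/21 = 16, a_2 = floor((18 + 3)/16) = 1.
  m_3 = 16*1 - 3 = 13, d_3 = (345 - 13^2)/16 = 176/16 = 11, a_3 = floor((18 + 13)/11) = 2.
  m_4 = 11*2 - 13 = 9, d_4 = (345 - 9^2)/11 = 264/11 = 24, a_4 = floor((18 + 9)/24) = 1.
  m_5 = 24*1 - 9 = 15, d_5 = (345 - 15^2)/24 = 120/24 = 5, a_5 = floor((18 + 15)/5) = 6.
  m_6 = 5*6 - 15 = 15, d_6 = (345 - 15^2)/5 = 120/5 = 24, a_6 = floor((18 + 15)/24) = 1.
  m_7 = 24*1 - 15 = 9, d_7 = (345 - 9^2)/24 = 264/24 = 11, a_7 = floor((18 + 9)/11) = 2.
  m_8 = 11*2 - 9 = 13, d_8 = (345 - 13^2)/11 = 176/11 = 16, a_8 = floor((18 + 13)/16) = 1.
  m_9 = 16*1 - 13 = 3, d_9 = (345 - 3^2)/16 = 336/16 = 21, a_9 = floor((18 + 3)/21) = 1.
  m_10 = 21*1 - 3 = 18, d_10 = (345 - 18^2)/21 = 21/21 = 1, a_10 = floor((18 + 18)/1) = 36.
  m_11 = 1*36 - 18 = 18, d_11 = (345 - 18^2)/1 = 21/1 = 21: (m_11, d_11) = (m_1, d_1) = (18, 21), so from here the quotients repeat a_1, ..., a_10; the period length is 10.
Hence the expansion of sqrt(345) is a_0 = 18 followed by the repeating block 1, 1, 2, 1, 6, 1, 2, 1, 1, 36 (period 10).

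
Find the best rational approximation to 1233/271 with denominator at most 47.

Expand x = 1233/271 as a continued fraction with the Euclidean algorithm:
  1233 = 4*271 + 149, so a_0 = 4.
  271 = 1*149 + 122, so a_1 = 1.
  149 = 1*122 + 27, so a_2 = 1.
  122 = 4*27 + 14, so a_3 = 4.
  27 = 1*14 + 13, so a_4 = 1.
  14 = 1*13 + 1, so a_5 = 1.
  13 = 13*1 + 0, so a_6 = 13.
so x = [4; 1, 1, 4, 1, 1, 13].
Convergents (p_i = a_i*p_{i-1} + p_{i-2}, q_i = a_i*q_{i-1} + q_{i-2} with p_{-2}=0, p_{-1}=1, q_{-2}=1, q_{-1}=0), until the denominator exceeds 47:
  i=0: a_0=4, p_0 = 4*1 + 0 = 4, q_0 = 4*0 + 1 = 1.
  i=1: a_1=1, p_1 = 1*4 + 1 = 5, q_1 = 1*1 + 0 = 1.
  i=2: a_2=1, p_2 = 1*5 + 4 = 9, q_2 = 1*1 + 1 = 2.
  i=3: a_3=4, p_3 = 4*9 + 5 = 41, q_3 = 4*2 + 1 = 9.
  i=4: a_4=1, p_4 = 1*41 + 9 = 50, q_4 = 1*9 + 2 = 11.
  i=5: a_5=1, p_5 = 1*50 + 41 = 91, q_5 = 1*11 + 9 = 20.
  i=6: a_6=13, p_6 = 13*91 + 50 = 1233, q_6 = 13*20 + 11 = 271.
q_6 = 271 > 47, so the last convergent with denominator <= 47 is p_5/q_5 = 91/20.
The closest fraction with denominator <= 47 is either p_5/q_5 or the intermediate fraction (k*p_5 + p_4)/(k*q_5 + q_4) with the largest k >= 1 whose denominator stays <= 47; these approach x as k grows, and every other convergent or intermediate fraction in range is farther away.
Largest k: floor((47 - q_4)/q_5) = floor((47 - 11)/20) = 1.
That gives (1*91 + 50)/(1*20 + 11) = 141/31.
Compare the errors: |x - 91/20| = |1233*20 - 91*271|/(271*20) = 1/5420, and |x - 141/31| = |1233*31 - 141*271|/(271*31) = 12/8401.
Cross-multiplying, 1*8401 = 8401 < 65040 = 12*5420, so 1/5420 is smaller: the convergent 91/20 is closer to x than 141/31.

91/20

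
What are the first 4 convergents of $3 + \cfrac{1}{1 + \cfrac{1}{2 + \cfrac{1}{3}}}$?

3/1, 4/1, 11/3, 37/10

Using the convergent recurrence p_i = a_i*p_{i-1} + p_{i-2}, q_i = a_i*q_{i-1} + q_{i-2} with p_{-2}=0, p_{-1}=1, q_{-2}=1, q_{-1}=0:
  i=0: a_0=3, p_0 = 3*1 + 0 = 3, q_0 = 3*0 + 1 = 1.
  i=1: a_1=1, p_1 = 1*3 + 1 = 4, q_1 = 1*1 + 0 = 1.
  i=2: a_2=2, p_2 = 2*4 + 3 = 11, q_2 = 2*1 + 1 = 3.
  i=3: a_3=3, p_3 = 3*11 + 4 = 37, q_3 = 3*3 + 1 = 10.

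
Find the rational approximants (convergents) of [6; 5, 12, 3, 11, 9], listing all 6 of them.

6/1, 31/5, 378/61, 1165/188, 13193/2129, 119902/19349

Using the convergent recurrence p_i = a_i*p_{i-1} + p_{i-2}, q_i = a_i*q_{i-1} + q_{i-2} with p_{-2}=0, p_{-1}=1, q_{-2}=1, q_{-1}=0:
  i=0: a_0=6, p_0 = 6*1 + 0 = 6, q_0 = 6*0 + 1 = 1.
  i=1: a_1=5, p_1 = 5*6 + 1 = 31, q_1 = 5*1 + 0 = 5.
  i=2: a_2=12, p_2 = 12*31 + 6 = 378, q_2 = 12*5 + 1 = 61.
  i=3: a_3=3, p_3 = 3*378 + 31 = 1165, q_3 = 3*61 + 5 = 188.
  i=4: a_4=11, p_4 = 11*1165 + 378 = 13193, q_4 = 11*188 + 61 = 2129.
  i=5: a_5=9, p_5 = 9*13193 + 1165 = 119902, q_5 = 9*2129 + 188 = 19349.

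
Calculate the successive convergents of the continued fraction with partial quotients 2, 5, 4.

2/1, 11/5, 46/21

Using the convergent recurrence p_i = a_i*p_{i-1} + p_{i-2}, q_i = a_i*q_{i-1} + q_{i-2} with p_{-2}=0, p_{-1}=1, q_{-2}=1, q_{-1}=0:
  i=0: a_0=2, p_0 = 2*1 + 0 = 2, q_0 = 2*0 + 1 = 1.
  i=1: a_1=5, p_1 = 5*2 + 1 = 11, q_1 = 5*1 + 0 = 5.
  i=2: a_2=4, p_2 = 4*11 + 2 = 46, q_2 = 4*5 + 1 = 21.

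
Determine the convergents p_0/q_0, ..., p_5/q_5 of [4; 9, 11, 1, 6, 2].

Using the convergent recurrence p_i = a_i*p_{i-1} + p_{i-2}, q_i = a_i*q_{i-1} + q_{i-2} with p_{-2}=0, p_{-1}=1, q_{-2}=1, q_{-1}=0:
  i=0: a_0=4, p_0 = 4*1 + 0 = 4, q_0 = 4*0 + 1 = 1.
  i=1: a_1=9, p_1 = 9*4 + 1 = 37, q_1 = 9*1 + 0 = 9.
  i=2: a_2=11, p_2 = 11*37 + 4 = 411, q_2 = 11*9 + 1 = 100.
  i=3: a_3=1, p_3 = 1*411 + 37 = 448, q_3 = 1*100 + 9 = 109.
  i=4: a_4=6, p_4 = 6*448 + 411 = 3099, q_4 = 6*109 + 100 = 754.
  i=5: a_5=2, p_5 = 2*3099 + 448 = 6646, q_5 = 2*754 + 109 = 1617.

4/1, 37/9, 411/100, 448/109, 3099/754, 6646/1617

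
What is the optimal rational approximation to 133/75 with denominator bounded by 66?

Expand x = 133/75 as a continued fraction with the Euclidean algorithm:
  133 = 1*75 + 58, so a_0 = 1.
  75 = 1*58 + 17, so a_1 = 1.
  58 = 3*17 + 7, so a_2 = 3.
  17 = 2*7 + 3, so a_3 = 2.
  7 = 2*3 + 1, so a_4 = 2.
  3 = 3*1 + 0, so a_5 = 3.
so x = [1; 1, 3, 2, 2, 3].
Convergents (p_i = a_i*p_{i-1} + p_{i-2}, q_i = a_i*q_{i-1} + q_{i-2} with p_{-2}=0, p_{-1}=1, q_{-2}=1, q_{-1}=0), until the denominator exceeds 66:
  i=0: a_0=1, p_0 = 1*1 + 0 = 1, q_0 = 1*0 + 1 = 1.
  i=1: a_1=1, p_1 = 1*1 + 1 = 2, q_1 = 1*1 + 0 = 1.
  i=2: a_2=3, p_2 = 3*2 + 1 = 7, q_2 = 3*1 + 1 = 4.
  i=3: a_3=2, p_3 = 2*7 + 2 = 16, q_3 = 2*4 + 1 = 9.
  i=4: a_4=2, p_4 = 2*16 + 7 = 39, q_4 = 2*9 + 4 = 22.
  i=5: a_5=3, p_5 = 3*39 + 16 = 133, q_5 = 3*22 + 9 = 75.
q_5 = 75 > 66, so the last convergent with denominator <= 66 is p_4/q_4 = 39/22.
The closest fraction with denominator <= 66 is either p_4/q_4 or the intermediate fraction (k*p_4 + p_3)/(k*q_4 + q_3) with the largest k >= 1 whose denominator stays <= 66; these approach x as k grows, and every other convergent or intermediate fraction in range is farther away.
Largest k: floor((66 - q_3)/q_4) = floor((66 - 9)/22) = 2.
That gives (2*39 + 16)/(2*22 + 9) = 94/53.
Compare the errors: |x - 39/22| = |133*22 - 39*75|/(75*22) = 1/1650, and |x - 94/53| = |133*53 - 94*75|/(75*53) = 1/3975.
Cross-multiplying, 1*1650 = 1650 < 3975 = 1*3975, so 1/3975 is smaller: the intermediate fraction 94/53 is closer to x than 39/22.

94/53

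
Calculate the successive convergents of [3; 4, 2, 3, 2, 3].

3/1, 13/4, 29/9, 100/31, 229/71, 787/244

Using the convergent recurrence p_i = a_i*p_{i-1} + p_{i-2}, q_i = a_i*q_{i-1} + q_{i-2} with p_{-2}=0, p_{-1}=1, q_{-2}=1, q_{-1}=0:
  i=0: a_0=3, p_0 = 3*1 + 0 = 3, q_0 = 3*0 + 1 = 1.
  i=1: a_1=4, p_1 = 4*3 + 1 = 13, q_1 = 4*1 + 0 = 4.
  i=2: a_2=2, p_2 = 2*13 + 3 = 29, q_2 = 2*4 + 1 = 9.
  i=3: a_3=3, p_3 = 3*29 + 13 = 100, q_3 = 3*9 + 4 = 31.
  i=4: a_4=2, p_4 = 2*100 + 29 = 229, q_4 = 2*31 + 9 = 71.
  i=5: a_5=3, p_5 = 3*229 + 100 = 787, q_5 = 3*71 + 31 = 244.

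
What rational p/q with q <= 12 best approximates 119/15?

Expand x = 119/15 as a continued fraction with the Euclidean algorithm:
  119 = 7*15 + 14, so a_0 = 7.
  15 = 1*14 + 1, so a_1 = 1.
  14 = 14*1 + 0, so a_2 = 14.
so x = [7; 1, 14].
Convergents (p_i = a_i*p_{i-1} + p_{i-2}, q_i = a_i*q_{i-1} + q_{i-2} with p_{-2}=0, p_{-1}=1, q_{-2}=1, q_{-1}=0), until the denominator exceeds 12:
  i=0: a_0=7, p_0 = 7*1 + 0 = 7, q_0 = 7*0 + 1 = 1.
  i=1: a_1=1, p_1 = 1*7 + 1 = 8, q_1 = 1*1 + 0 = 1.
  i=2: a_2=14, p_2 = 14*8 + 7 = 119, q_2 = 14*1 + 1 = 15.
q_2 = 15 > 12, so the last convergent with denominator <= 12 is p_1/q_1 = 8/1.
The closest fraction with denominator <= 12 is either p_1/q_1 or the intermediate fraction (k*p_1 + p_0)/(k*q_1 + q_0) with the largest k >= 1 whose denominator stays <= 12; these approach x as k grows, and every other convergent or intermediate fraction in range is farther away.
Largest k: floor((12 - q_0)/q_1) = floor((12 - 1)/1) = 11.
That gives (11*8 + 7)/(11*1 + 1) = 95/12.
Compare the errors: |x - 8/1| = |119*1 - 8*15|/(15*1) = 1/15, and |x - 95/12| = |119*12 - 95*15|/(15*12) = 3/180.
Cross-multiplying, 3*15 = 45 < 180 = 1*180, so 3/180 is smaller: the intermediate fraction 95/12 is closer to x than 8/1.

95/12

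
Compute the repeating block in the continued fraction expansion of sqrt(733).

Write x_i = (sqrt(733) + m_i)/d_i with (m_0, d_0) = (0, 1). a_0 = floor(sqrt(733)) = 27, since 27^2 = 729 <= 733 < 784 = 28^2.
Iterate m_{i+1} = d_i*a_i - m_i, d_{i+1} = (733 - m_{i+1}^2)/d_i, a_{i+1} = floor((a_0 + m_{i+1})/d_{i+1}):
  m_1 = 1*27 - 0 = 27, d_1 = (733 - 27^2)/1 = 4/1 = 4, a_1 = floor((27 + 27)/4) = 13.
  m_2 = 4*13 - 27 = 25, d_2 = (733 - 25^2)/4 = 108/4 = 27, a_2 = floor((27 + 25)/27) = 1.
  m_3 = 27*1 - 25 = 2, d_3 = (733 - 2^2)/27 = 729/27 = 27, a_3 = floor((27 + 2)/27) = 1.
  m_4 = 27*1 - 2 = 25, d_4 = (733 - 25^2)/27 = 108/27 = 4, a_4 = floor((27 + 25)/4) = 13.
  m_5 = 4*13 - 25 = 27, d_5 = (733 - 27^2)/4 = 4/4 = 1, a_5 = floor((27 + 27)/1) = 54.
  m_6 = 1*54 - 27 = 27, d_6 = (733 - 27^2)/1 = 4/1 = 4: (m_6, d_6) = (m_1, d_1) = (27, 4), so from here the quotients repeat a_1, ..., a_5; the period length is 5.
Hence the expansion of sqrt(733) is a_0 = 27 followed by the repeating block 13, 1, 1, 13, 54 (period 5).

[27; (13, 1, 1, 13, 54)]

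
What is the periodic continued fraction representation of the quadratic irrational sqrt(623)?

Write x_i = (sqrt(623) + m_i)/d_i with (m_0, d_0) = (0, 1). a_0 = floor(sqrt(623)) = 24, since 24^2 = 576 <= 623 < 625 = 25^2.
Iterate m_{i+1} = d_i*a_i - m_i, d_{i+1} = (623 - m_{i+1}^2)/d_i, a_{i+1} = floor((a_0 + m_{i+1})/d_{i+1}):
  m_1 = 1*24 - 0 = 24, d_1 = (623 - 24^2)/1 = 47/1 = 47, a_1 = floor((24 + 24)/47) = 1.
  m_2 = 47*1 - 24 = 23, d_2 = (623 - 23^2)/47 = 94/47 = 2, a_2 = floor((24 + 23)/2) = 23.
  m_3 = 2*23 - 23 = 23, d_3 = (623 - 23^2)/2 = 94/2 = 47, a_3 = floor((24 + 23)/47) = 1.
  m_4 = 47*1 - 23 = 24, d_4 = (623 - 24^2)/47 = 47/47 = 1, a_4 = floor((24 + 24)/1) = 48.
  m_5 = 1*48 - 24 = 24, d_5 = (623 - 24^2)/1 = 47/1 = 47: (m_5, d_5) = (m_1, d_1) = (24, 47), so from here the quotients repeat a_1, ..., a_4; the period length is 4.
Hence the expansion of sqrt(623) is a_0 = 24 followed by the repeating block 1, 23, 1, 48 (period 4).

[24; (1, 23, 1, 48)]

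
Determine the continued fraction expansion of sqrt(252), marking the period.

Write x_i = (sqrt(252) + m_i)/d_i with (m_0, d_0) = (0, 1). a_0 = floor(sqrt(252)) = 15, since 15^2 = 225 <= 252 < 256 = 16^2.
Iterate m_{i+1} = d_i*a_i - m_i, d_{i+1} = (252 - m_{i+1}^2)/d_i, a_{i+1} = floor((a_0 + m_{i+1})/d_{i+1}):
  m_1 = 1*15 - 0 = 15, d_1 = (252 - 15^2)/1 = 27/1 = 27, a_1 = floor((15 + 15)/27) = 1.
  m_2 = 27*1 - 15 = 12, d_2 = (252 - 12^2)/27 = 108/27 = 4, a_2 = floor((15 + 12)/4) = 6.
  m_3 = 4*6 - 12 = 12, d_3 = (252 - 12^2)/4 = 108/4 = 27, a_3 = floor((15 + 12)/27) = 1.
  m_4 = 27*1 - 12 = 15, d_4 = (252 - 15^2)/27 = 27/27 = 1, a_4 = floor((15 + 15)/1) = 30.
  m_5 = 1*30 - 15 = 15, d_5 = (252 - 15^2)/1 = 27/1 = 27: (m_5, d_5) = (m_1, d_1) = (15, 27), so from here the quotients repeat a_1, ..., a_4; the period length is 4.
Hence the expansion of sqrt(252) is a_0 = 15 followed by the repeating block 1, 6, 1, 30 (period 4).

[15; (1, 6, 1, 30)]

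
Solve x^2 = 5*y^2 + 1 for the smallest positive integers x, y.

(x, y) = (9, 4)

First expand sqrt(5) as a continued fraction. With x_i = (sqrt(5) + m_i)/d_i and (m_0, d_0) = (0, 1): a_0 = floor(sqrt(5)) = 2, since 2^2 = 4 <= 5 < 9 = 3^2.
Iterate m_{i+1} = d_i*a_i - m_i, d_{i+1} = (5 - m_{i+1}^2)/d_i, a_{i+1} = floor((a_0 + m_{i+1})/d_{i+1}):
  m_1 = 1*2 - 0 = 2, d_1 = (5 - 2^2)/1 = 1/1 = 1, a_1 = floor((2 + 2)/1) = 4.
  m_2 = 1*4 - 2 = 2, d_2 = (5 - 2^2)/1 = 1/1 = 1: (m_2, d_2) = (m_1, d_1) = (2, 1), so from here the quotient a_1 repeats; the period length is 1.
So sqrt(5) = [2; (4)] with period length k = 1.
k is odd, so (p_{k-1}, q_{k-1}) only solves x^2 - 5y^2 = -1 and the fundamental solution of x^2 - 5y^2 = 1 is (p_{2k-1}, q_{2k-1}) = (p_1, q_1); compute convergents through index 1, running through the period twice.
Convergents (p_i = a_i*p_{i-1} + p_{i-2}, q_i = a_i*q_{i-1} + q_{i-2} with p_{-2}=0, p_{-1}=1, q_{-2}=1, q_{-1}=0):
  i=0: a_0=2, p_0 = 2*1 + 0 = 2, q_0 = 2*0 + 1 = 1.
  i=1: a_1=4, p_1 = 4*2 + 1 = 9, q_1 = 4*1 + 0 = 4.
Indeed p_0^2 - 5*q_0^2 = 4 - 5 = -1, not +1.
Check: 9^2 - 5*4^2 = 81 - 80 = 1, so (x, y) = (9, 4) solves the equation, and by the theorem it is the least positive solution.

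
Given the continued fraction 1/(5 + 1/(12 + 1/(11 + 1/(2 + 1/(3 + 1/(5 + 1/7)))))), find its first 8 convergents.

Using the convergent recurrence p_i = a_i*p_{i-1} + p_{i-2}, q_i = a_i*q_{i-1} + q_{i-2} with p_{-2}=0, p_{-1}=1, q_{-2}=1, q_{-1}=0:
  i=0: a_0=0, p_0 = 0*1 + 0 = 0, q_0 = 0*0 + 1 = 1.
  i=1: a_1=5, p_1 = 5*0 + 1 = 1, q_1 = 5*1 + 0 = 5.
  i=2: a_2=12, p_2 = 12*1 + 0 = 12, q_2 = 12*5 + 1 = 61.
  i=3: a_3=11, p_3 = 11*12 + 1 = 133, q_3 = 11*61 + 5 = 676.
  i=4: a_4=2, p_4 = 2*133 + 12 = 278, q_4 = 2*676 + 61 = 1413.
  i=5: a_5=3, p_5 = 3*278 + 133 = 967, q_5 = 3*1413 + 676 = 4915.
  i=6: a_6=5, p_6 = 5*967 + 278 = 5113, q_6 = 5*4915 + 1413 = 25988.
  i=7: a_7=7, p_7 = 7*5113 + 967 = 36758, q_7 = 7*25988 + 4915 = 186831.

0/1, 1/5, 12/61, 133/676, 278/1413, 967/4915, 5113/25988, 36758/186831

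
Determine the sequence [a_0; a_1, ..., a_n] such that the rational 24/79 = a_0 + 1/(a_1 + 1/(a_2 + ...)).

[0; 3, 3, 2, 3]

Run the Euclidean algorithm on 24 and 79; the successive quotients are the partial quotients a_0, a_1, ... (each step inverts the fractional part left over by the previous one):
  24 = 0*79 + 24, so a_0 = 0.
  79 = 3*24 + 7, so a_1 = 3.
  24 = 3*7 + 3, so a_2 = 3.
  7 = 2*3 + 1, so a_3 = 2.
  3 = 3*1 + 0, so a_4 = 3.
The remainder reaches 0 after 5 divisions, so the expansion has 5 partial quotients, read off in order.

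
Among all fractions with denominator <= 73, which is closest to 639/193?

149/45

Expand x = 639/193 as a continued fraction with the Euclidean algorithm:
  639 = 3*193 + 60, so a_0 = 3.
  193 = 3*60 + 13, so a_1 = 3.
  60 = 4*13 + 8, so a_2 = 4.
  13 = 1*8 + 5, so a_3 = 1.
  8 = 1*5 + 3, so a_4 = 1.
  5 = 1*3 + 2, so a_5 = 1.
  3 = 1*2 + 1, so a_6 = 1.
  2 = 2*1 + 0, so a_7 = 2.
so x = [3; 3, 4, 1, 1, 1, 1, 2].
Convergents (p_i = a_i*p_{i-1} + p_{i-2}, q_i = a_i*q_{i-1} + q_{i-2} with p_{-2}=0, p_{-1}=1, q_{-2}=1, q_{-1}=0), until the denominator exceeds 73:
  i=0: a_0=3, p_0 = 3*1 + 0 = 3, q_0 = 3*0 + 1 = 1.
  i=1: a_1=3, p_1 = 3*3 + 1 = 10, q_1 = 3*1 + 0 = 3.
  i=2: a_2=4, p_2 = 4*10 + 3 = 43, q_2 = 4*3 + 1 = 13.
  i=3: a_3=1, p_3 = 1*43 + 10 = 53, q_3 = 1*13 + 3 = 16.
  i=4: a_4=1, p_4 = 1*53 + 43 = 96, q_4 = 1*16 + 13 = 29.
  i=5: a_5=1, p_5 = 1*96 + 53 = 149, q_5 = 1*29 + 16 = 45.
  i=6: a_6=1, p_6 = 1*149 + 96 = 245, q_6 = 1*45 + 29 = 74.
q_6 = 74 > 73, so the last convergent with denominator <= 73 is p_5/q_5 = 149/45.
The closest fraction with denominator <= 73 is either p_5/q_5 or the intermediate fraction (k*p_5 + p_4)/(k*q_5 + q_4) with the largest k >= 1 whose denominator stays <= 73; these approach x as k grows, and every other convergent or intermediate fraction in range is farther away.
Largest k: floor((73 - q_4)/q_5) = floor((73 - 29)/45) = 0.
Since k = 0, no intermediate fraction beyond p_5/q_5 has denominator <= 73, so the convergent 149/45 is the closest (its error is |639*45 - 149*193|/(193*45) = 2/8685).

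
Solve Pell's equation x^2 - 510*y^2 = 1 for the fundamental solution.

First expand sqrt(510) as a continued fraction. With x_i = (sqrt(510) + m_i)/d_i and (m_0, d_0) = (0, 1): a_0 = floor(sqrt(510)) = 22, since 22^2 = 484 <= 510 < 529 = 23^2.
Iterate m_{i+1} = d_i*a_i - m_i, d_{i+1} = (510 - m_{i+1}^2)/d_i, a_{i+1} = floor((a_0 + m_{i+1})/d_{i+1}):
  m_1 = 1*22 - 0 = 22, d_1 = (510 - 22^2)/1 = 26/1 = 26, a_1 = floor((22 + 22)/26) = 1.
  m_2 = 26*1 - 22 = 4, d_2 = (510 - 4^2)/26 = 494/26 = 19, a_2 = floor((22 + 4)/19) = 1.
  m_3 = 19*1 - 4 = 15, d_3 = (510 - 15^2)/19 = 285/19 = 15, a_3 = floor((22 + 15)/15) = 2.
  m_4 = 15*2 - 15 = 15, d_4 = (510 - 15^2)/15 = 285/15 = 19, a_4 = floor((22 + 15)/19) = 1.
  m_5 = 19*1 - 15 = 4, d_5 = (510 - 4^2)/19 = 494/19 = 26, a_5 = floor((22 + 4)/26) = 1.
  m_6 = 26*1 - 4 = 22, d_6 = (510 - 22^2)/26 = 26/26 = 1, a_6 = floor((22 + 22)/1) = 44.
  m_7 = 1*44 - 22 = 22, d_7 = (510 - 22^2)/1 = 26/1 = 26: (m_7, d_7) = (m_1, d_1) = (22, 26), so from here the quotients repeat a_1, ..., a_6; the period length is 6.
So sqrt(510) = [22; (1, 1, 2, 1, 1, 44)] with period length k = 6.
k is even, so the fundamental solution of x^2 - 510y^2 = 1 is (p_{k-1}, q_{k-1}) = (p_5, q_5); compute convergents through index 5.
Convergents (p_i = a_i*p_{i-1} + p_{i-2}, q_i = a_i*q_{i-1} + q_{i-2} with p_{-2}=0, p_{-1}=1, q_{-2}=1, q_{-1}=0):
  i=0: a_0=22, p_0 = 22*1 + 0 = 22, q_0 = 22*0 + 1 = 1.
  i=1: a_1=1, p_1 = 1*22 + 1 = 23, q_1 = 1*1 + 0 = 1.
  i=2: a_2=1, p_2 = 1*23 + 22 = 45, q_2 = 1*1 + 1 = 2.
  i=3: a_3=2, p_3 = 2*45 + 23 = 113, q_3 = 2*2 + 1 = 5.
  i=4: a_4=1, p_4 = 1*113 + 45 = 158, q_4 = 1*5 + 2 = 7.
  i=5: a_5=1, p_5 = 1*158 + 113 = 271, q_5 = 1*7 + 5 = 12.
Check: 271^2 - 510*12^2 = 73441 - 73440 = 1, so (x, y) = (271, 12) solves the equation, and by the theorem it is the least positive solution.

(x, y) = (271, 12)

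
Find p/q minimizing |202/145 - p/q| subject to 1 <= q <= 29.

39/28

Expand x = 202/145 as a continued fraction with the Euclidean algorithm:
  202 = 1*145 + 57, so a_0 = 1.
  145 = 2*57 + 31, so a_1 = 2.
  57 = 1*31 + 26, so a_2 = 1.
  31 = 1*26 + 5, so a_3 = 1.
  26 = 5*5 + 1, so a_4 = 5.
  5 = 5*1 + 0, so a_5 = 5.
so x = [1; 2, 1, 1, 5, 5].
Convergents (p_i = a_i*p_{i-1} + p_{i-2}, q_i = a_i*q_{i-1} + q_{i-2} with p_{-2}=0, p_{-1}=1, q_{-2}=1, q_{-1}=0), until the denominator exceeds 29:
  i=0: a_0=1, p_0 = 1*1 + 0 = 1, q_0 = 1*0 + 1 = 1.
  i=1: a_1=2, p_1 = 2*1 + 1 = 3, q_1 = 2*1 + 0 = 2.
  i=2: a_2=1, p_2 = 1*3 + 1 = 4, q_2 = 1*2 + 1 = 3.
  i=3: a_3=1, p_3 = 1*4 + 3 = 7, q_3 = 1*3 + 2 = 5.
  i=4: a_4=5, p_4 = 5*7 + 4 = 39, q_4 = 5*5 + 3 = 28.
  i=5: a_5=5, p_5 = 5*39 + 7 = 202, q_5 = 5*28 + 5 = 145.
q_5 = 145 > 29, so the last convergent with denominator <= 29 is p_4/q_4 = 39/28.
The closest fraction with denominator <= 29 is either p_4/q_4 or the intermediate fraction (k*p_4 + p_3)/(k*q_4 + q_3) with the largest k >= 1 whose denominator stays <= 29; these approach x as k grows, and every other convergent or intermediate fraction in range is farther away.
Largest k: floor((29 - q_3)/q_4) = floor((29 - 5)/28) = 0.
Since k = 0, no intermediate fraction beyond p_4/q_4 has denominator <= 29, so the convergent 39/28 is the closest (its error is |202*28 - 39*145|/(145*28) = 1/4060).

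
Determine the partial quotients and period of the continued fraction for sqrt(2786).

Write x_i = (sqrt(2786) + m_i)/d_i with (m_0, d_0) = (0, 1). a_0 = floor(sqrt(2786)) = 52, since 52^2 = 2704 <= 2786 < 2809 = 53^2.
Iterate m_{i+1} = d_i*a_i - m_i, d_{i+1} = (2786 - m_{i+1}^2)/d_i, a_{i+1} = floor((a_0 + m_{i+1})/d_{i+1}):
  m_1 = 1*52 - 0 = 52, d_1 = (2786 - 52^2)/1 = 82/1 = 82, a_1 = floor((52 + 52)/82) = 1.
  m_2 = 82*1 - 52 = 30, d_2 = (2786 - 30^2)/82 = 1886/82 = 23, a_2 = floor((52 + 30)/23) = 3.
  m_3 = 23*3 - 30 = 39, d_3 = (2786 - 39^2)/23 = 1265/23 = 55, a_3 = floor((52 + 39)/55) = 1.
  m_4 = 55*1 - 39 = 16, d_4 = (2786 - 16^2)/55 = 2530/55 = 46, a_4 = floor((52 + 16)/46) = 1.
  m_5 = 46*1 - 16 = 30, d_5 = (2786 - 30^2)/46 = 1886/46 = 41, a_5 = floor((52 + 30)/41) = 2.
  m_6 = 41*2 - 30 = 52, d_6 = (2786 - 52^2)/41 = 82/41 = 2, a_6 = floor((52 + 52)/2) = 52.
  m_7 = 2*52 - 52 = 52, d_7 = (2786 - 52^2)/2 = 82/2 = 41, a_7 = floor((52 + 52)/41) = 2.
  m_8 = 41*2 - 52 = 30, d_8 = (2786 - 30^2)/41 = 1886/41 = 46, a_8 = floor((52 + 30)/46) = 1.
  m_9 = 46*1 - 30 = 16, d_9 = (2786 - 16^2)/46 = 2530/46 = 55, a_9 = floor((52 + 16)/55) = 1.
  m_10 = 55*1 - 16 = 39, d_10 = (2786 - 39^2)/55 = 1265/55 = 23, a_10 = floor((52 + 39)/23) = 3.
  m_11 = 23*3 - 39 = 30, d_11 = (2786 - 30^2)/23 = 1886/23 = 82, a_11 = floor((52 + 30)/82) = 1.
  m_12 = 82*1 - 30 = 52, d_12 = (2786 - 52^2)/82 = 82/82 = 1, a_12 = floor((52 + 52)/1) = 104.
  m_13 = 1*104 - 52 = 52, d_13 = (2786 - 52^2)/1 = 82/1 = 82: (m_13, d_13) = (m_1, d_1) = (52, 82), so from here the quotients repeat a_1, ..., a_12; the period length is 12.
Hence the expansion of sqrt(2786) is a_0 = 52 followed by the repeating block 1, 3, 1, 1, 2, 52, 2, 1, 1, 3, 1, 104 (period 12).

[52; (1, 3, 1, 1, 2, 52, 2, 1, 1, 3, 1, 104)]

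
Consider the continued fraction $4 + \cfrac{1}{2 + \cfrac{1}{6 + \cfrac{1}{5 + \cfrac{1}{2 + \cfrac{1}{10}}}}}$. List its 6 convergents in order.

Using the convergent recurrence p_i = a_i*p_{i-1} + p_{i-2}, q_i = a_i*q_{i-1} + q_{i-2} with p_{-2}=0, p_{-1}=1, q_{-2}=1, q_{-1}=0:
  i=0: a_0=4, p_0 = 4*1 + 0 = 4, q_0 = 4*0 + 1 = 1.
  i=1: a_1=2, p_1 = 2*4 + 1 = 9, q_1 = 2*1 + 0 = 2.
  i=2: a_2=6, p_2 = 6*9 + 4 = 58, q_2 = 6*2 + 1 = 13.
  i=3: a_3=5, p_3 = 5*58 + 9 = 299, q_3 = 5*13 + 2 = 67.
  i=4: a_4=2, p_4 = 2*299 + 58 = 656, q_4 = 2*67 + 13 = 147.
  i=5: a_5=10, p_5 = 10*656 + 299 = 6859, q_5 = 10*147 + 67 = 1537.

4/1, 9/2, 58/13, 299/67, 656/147, 6859/1537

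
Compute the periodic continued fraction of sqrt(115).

Write x_i = (sqrt(115) + m_i)/d_i with (m_0, d_0) = (0, 1). a_0 = floor(sqrt(115)) = 10, since 10^2 = 100 <= 115 < 121 = 11^2.
Iterate m_{i+1} = d_i*a_i - m_i, d_{i+1} = (115 - m_{i+1}^2)/d_i, a_{i+1} = floor((a_0 + m_{i+1})/d_{i+1}):
  m_1 = 1*10 - 0 = 10, d_1 = (115 - 10^2)/1 = 15/1 = 15, a_1 = floor((10 + 10)/15) = 1.
  m_2 = 15*1 - 10 = 5, d_2 = (115 - 5^2)/15 = 90/15 = 6, a_2 = floor((10 + 5)/6) = 2.
  m_3 = 6*2 - 5 = 7, d_3 = (115 - 7^2)/6 = 66/6 = 11, a_3 = floor((10 + 7)/11) = 1.
  m_4 = 11*1 - 7 = 4, d_4 = (115 - 4^2)/11 = 99/11 = 9, a_4 = floor((10 + 4)/9) = 1.
  m_5 = 9*1 - 4 = 5, d_5 = (115 - 5^2)/9 = 90/9 = 10, a_5 = floor((10 + 5)/10) = 1.
  m_6 = 10*1 - 5 = 5, d_6 = (115 - 5^2)/10 = 90/10 = 9, a_6 = floor((10 + 5)/9) = 1.
  m_7 = 9*1 - 5 = 4, d_7 = (115 - 4^2)/9 = 99/9 = 11, a_7 = floor((10 + 4)/11) = 1.
  m_8 = 11*1 - 4 = 7, d_8 = (115 - 7^2)/11 = 66/11 = 6, a_8 = floor((10 + 7)/6) = 2.
  m_9 = 6*2 - 7 = 5, d_9 = (115 - 5^2)/6 = 90/6 = 15, a_9 = floor((10 + 5)/15) = 1.
  m_10 = 15*1 - 5 = 10, d_10 = (115 - 10^2)/15 = 15/15 = 1, a_10 = floor((10 + 10)/1) = 20.
  m_11 = 1*20 - 10 = 10, d_11 = (115 - 10^2)/1 = 15/1 = 15: (m_11, d_11) = (m_1, d_1) = (10, 15), so from here the quotients repeat a_1, ..., a_10; the period length is 10.
Hence the expansion of sqrt(115) is a_0 = 10 followed by the repeating block 1, 2, 1, 1, 1, 1, 1, 2, 1, 20 (period 10).

[10; (1, 2, 1, 1, 1, 1, 1, 2, 1, 20)]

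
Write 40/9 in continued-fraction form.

Run the Euclidean algorithm on 40 and 9; the successive quotients are the partial quotients a_0, a_1, ... (each step inverts the fractional part left over by the previous one):
  40 = 4*9 + 4, so a_0 = 4.
  9 = 2*4 + 1, so a_1 = 2.
  4 = 4*1 + 0, so a_2 = 4.
The remainder reaches 0 after 3 divisions, so the expansion has 3 partial quotients, read off in order.

[4; 2, 4]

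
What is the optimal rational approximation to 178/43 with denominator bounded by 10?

Expand x = 178/43 as a continued fraction with the Euclidean algorithm:
  178 = 4*43 + 6, so a_0 = 4.
  43 = 7*6 + 1, so a_1 = 7.
  6 = 6*1 + 0, so a_2 = 6.
so x = [4; 7, 6].
Convergents (p_i = a_i*p_{i-1} + p_{i-2}, q_i = a_i*q_{i-1} + q_{i-2} with p_{-2}=0, p_{-1}=1, q_{-2}=1, q_{-1}=0), until the denominator exceeds 10:
  i=0: a_0=4, p_0 = 4*1 + 0 = 4, q_0 = 4*0 + 1 = 1.
  i=1: a_1=7, p_1 = 7*4 + 1 = 29, q_1 = 7*1 + 0 = 7.
  i=2: a_2=6, p_2 = 6*29 + 4 = 178, q_2 = 6*7 + 1 = 43.
q_2 = 43 > 10, so the last convergent with denominator <= 10 is p_1/q_1 = 29/7.
The closest fraction with denominator <= 10 is either p_1/q_1 or the intermediate fraction (k*p_1 + p_0)/(k*q_1 + q_0) with the largest k >= 1 whose denominator stays <= 10; these approach x as k grows, and every other convergent or intermediate fraction in range is farther away.
Largest k: floor((10 - q_0)/q_1) = floor((10 - 1)/7) = 1.
That gives (1*29 + 4)/(1*7 + 1) = 33/8.
Compare the errors: |x - 29/7| = |178*7 - 29*43|/(43*7) = 1/301, and |x - 33/8| = |178*8 - 33*43|/(43*8) = 5/344.
Cross-multiplying, 1*344 = 344 < 1505 = 5*301, so 1/301 is smaller: the convergent 29/7 is closer to x than 33/8.

29/7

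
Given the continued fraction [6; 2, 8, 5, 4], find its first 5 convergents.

Using the convergent recurrence p_i = a_i*p_{i-1} + p_{i-2}, q_i = a_i*q_{i-1} + q_{i-2} with p_{-2}=0, p_{-1}=1, q_{-2}=1, q_{-1}=0:
  i=0: a_0=6, p_0 = 6*1 + 0 = 6, q_0 = 6*0 + 1 = 1.
  i=1: a_1=2, p_1 = 2*6 + 1 = 13, q_1 = 2*1 + 0 = 2.
  i=2: a_2=8, p_2 = 8*13 + 6 = 110, q_2 = 8*2 + 1 = 17.
  i=3: a_3=5, p_3 = 5*110 + 13 = 563, q_3 = 5*17 + 2 = 87.
  i=4: a_4=4, p_4 = 4*563 + 110 = 2362, q_4 = 4*87 + 17 = 365.

6/1, 13/2, 110/17, 563/87, 2362/365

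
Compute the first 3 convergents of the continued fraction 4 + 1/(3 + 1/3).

4/1, 13/3, 43/10

Using the convergent recurrence p_i = a_i*p_{i-1} + p_{i-2}, q_i = a_i*q_{i-1} + q_{i-2} with p_{-2}=0, p_{-1}=1, q_{-2}=1, q_{-1}=0:
  i=0: a_0=4, p_0 = 4*1 + 0 = 4, q_0 = 4*0 + 1 = 1.
  i=1: a_1=3, p_1 = 3*4 + 1 = 13, q_1 = 3*1 + 0 = 3.
  i=2: a_2=3, p_2 = 3*13 + 4 = 43, q_2 = 3*3 + 1 = 10.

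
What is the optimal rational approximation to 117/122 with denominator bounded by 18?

Expand x = 117/122 as a continued fraction with the Euclidean algorithm:
  117 = 0*122 + 117, so a_0 = 0.
  122 = 1*117 + 5, so a_1 = 1.
  117 = 23*5 + 2, so a_2 = 23.
  5 = 2*2 + 1, so a_3 = 2.
  2 = 2*1 + 0, so a_4 = 2.
so x = [0; 1, 23, 2, 2].
Convergents (p_i = a_i*p_{i-1} + p_{i-2}, q_i = a_i*q_{i-1} + q_{i-2} with p_{-2}=0, p_{-1}=1, q_{-2}=1, q_{-1}=0), until the denominator exceeds 18:
  i=0: a_0=0, p_0 = 0*1 + 0 = 0, q_0 = 0*0 + 1 = 1.
  i=1: a_1=1, p_1 = 1*0 + 1 = 1, q_1 = 1*1 + 0 = 1.
  i=2: a_2=23, p_2 = 23*1 + 0 = 23, q_2 = 23*1 + 1 = 24.
q_2 = 24 > 18, so the last convergent with denominator <= 18 is p_1/q_1 = 1/1.
The closest fraction with denominator <= 18 is either p_1/q_1 or the intermediate fraction (k*p_1 + p_0)/(k*q_1 + q_0) with the largest k >= 1 whose denominator stays <= 18; these approach x as k grows, and every other convergent or intermediate fraction in range is farther away.
Largest k: floor((18 - q_0)/q_1) = floor((18 - 1)/1) = 17.
That gives (17*1 + 0)/(17*1 + 1) = 17/18.
Compare the errors: |x - 1/1| = |117*1 - 1*122|/(122*1) = 5/122, and |x - 17/18| = |117*18 - 17*122|/(122*18) = 32/2196.
Cross-multiplying, 32*122 = 3904 < 10980 = 5*2196, so 32/2196 is smaller: the intermediate fraction 17/18 is closer to x than 1/1.

17/18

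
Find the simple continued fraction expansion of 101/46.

[2; 5, 9]

Run the Euclidean algorithm on 101 and 46; the successive quotients are the partial quotients a_0, a_1, ... (each step inverts the fractional part left over by the previous one):
  101 = 2*46 + 9, so a_0 = 2.
  46 = 5*9 + 1, so a_1 = 5.
  9 = 9*1 + 0, so a_2 = 9.
The remainder reaches 0 after 3 divisions, so the expansion has 3 partial quotients, read off in order.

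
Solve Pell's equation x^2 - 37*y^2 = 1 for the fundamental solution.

(x, y) = (73, 12)

First expand sqrt(37) as a continued fraction. With x_i = (sqrt(37) + m_i)/d_i and (m_0, d_0) = (0, 1): a_0 = floor(sqrt(37)) = 6, since 6^2 = 36 <= 37 < 49 = 7^2.
Iterate m_{i+1} = d_i*a_i - m_i, d_{i+1} = (37 - m_{i+1}^2)/d_i, a_{i+1} = floor((a_0 + m_{i+1})/d_{i+1}):
  m_1 = 1*6 - 0 = 6, d_1 = (37 - 6^2)/1 = 1/1 = 1, a_1 = floor((6 + 6)/1) = 12.
  m_2 = 1*12 - 6 = 6, d_2 = (37 - 6^2)/1 = 1/1 = 1: (m_2, d_2) = (m_1, d_1) = (6, 1), so from here the quotient a_1 repeats; the period length is 1.
So sqrt(37) = [6; (12)] with period length k = 1.
k is odd, so (p_{k-1}, q_{k-1}) only solves x^2 - 37y^2 = -1 and the fundamental solution of x^2 - 37y^2 = 1 is (p_{2k-1}, q_{2k-1}) = (p_1, q_1); compute convergents through index 1, running through the period twice.
Convergents (p_i = a_i*p_{i-1} + p_{i-2}, q_i = a_i*q_{i-1} + q_{i-2} with p_{-2}=0, p_{-1}=1, q_{-2}=1, q_{-1}=0):
  i=0: a_0=6, p_0 = 6*1 + 0 = 6, q_0 = 6*0 + 1 = 1.
  i=1: a_1=12, p_1 = 12*6 + 1 = 73, q_1 = 12*1 + 0 = 12.
Indeed p_0^2 - 37*q_0^2 = 36 - 37 = -1, not +1.
Check: 73^2 - 37*12^2 = 5329 - 5328 = 1, so (x, y) = (73, 12) solves the equation, and by the theorem it is the least positive solution.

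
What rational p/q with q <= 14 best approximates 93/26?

Expand x = 93/26 as a continued fraction with the Euclidean algorithm:
  93 = 3*26 + 15, so a_0 = 3.
  26 = 1*15 + 11, so a_1 = 1.
  15 = 1*11 + 4, so a_2 = 1.
  11 = 2*4 + 3, so a_3 = 2.
  4 = 1*3 + 1, so a_4 = 1.
  3 = 3*1 + 0, so a_5 = 3.
so x = [3; 1, 1, 2, 1, 3].
Convergents (p_i = a_i*p_{i-1} + p_{i-2}, q_i = a_i*q_{i-1} + q_{i-2} with p_{-2}=0, p_{-1}=1, q_{-2}=1, q_{-1}=0), until the denominator exceeds 14:
  i=0: a_0=3, p_0 = 3*1 + 0 = 3, q_0 = 3*0 + 1 = 1.
  i=1: a_1=1, p_1 = 1*3 + 1 = 4, q_1 = 1*1 + 0 = 1.
  i=2: a_2=1, p_2 = 1*4 + 3 = 7, q_2 = 1*1 + 1 = 2.
  i=3: a_3=2, p_3 = 2*7 + 4 = 18, q_3 = 2*2 + 1 = 5.
  i=4: a_4=1, p_4 = 1*18 + 7 = 25, q_4 = 1*5 + 2 = 7.
  i=5: a_5=3, p_5 = 3*25 + 18 = 93, q_5 = 3*7 + 5 = 26.
q_5 = 26 > 14, so the last convergent with denominator <= 14 is p_4/q_4 = 25/7.
The closest fraction with denominator <= 14 is either p_4/q_4 or the intermediate fraction (k*p_4 + p_3)/(k*q_4 + q_3) with the largest k >= 1 whose denominator stays <= 14; these approach x as k grows, and every other convergent or intermediate fraction in range is farther away.
Largest k: floor((14 - q_3)/q_4) = floor((14 - 5)/7) = 1.
That gives (1*25 + 18)/(1*7 + 5) = 43/12.
Compare the errors: |x - 25/7| = |93*7 - 25*26|/(26*7) = 1/182, and |x - 43/12| = |93*12 - 43*26|/(26*12) = 2/312.
Cross-multiplying, 1*312 = 312 < 364 = 2*182, so 1/182 is smaller: the convergent 25/7 is closer to x than 43/12.

25/7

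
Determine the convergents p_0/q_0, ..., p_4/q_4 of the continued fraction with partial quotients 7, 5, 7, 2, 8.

Using the convergent recurrence p_i = a_i*p_{i-1} + p_{i-2}, q_i = a_i*q_{i-1} + q_{i-2} with p_{-2}=0, p_{-1}=1, q_{-2}=1, q_{-1}=0:
  i=0: a_0=7, p_0 = 7*1 + 0 = 7, q_0 = 7*0 + 1 = 1.
  i=1: a_1=5, p_1 = 5*7 + 1 = 36, q_1 = 5*1 + 0 = 5.
  i=2: a_2=7, p_2 = 7*36 + 7 = 259, q_2 = 7*5 + 1 = 36.
  i=3: a_3=2, p_3 = 2*259 + 36 = 554, q_3 = 2*36 + 5 = 77.
  i=4: a_4=8, p_4 = 8*554 + 259 = 4691, q_4 = 8*77 + 36 = 652.

7/1, 36/5, 259/36, 554/77, 4691/652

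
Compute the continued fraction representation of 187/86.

[2; 5, 1, 2, 1, 3]

Run the Euclidean algorithm on 187 and 86; the successive quotients are the partial quotients a_0, a_1, ... (each step inverts the fractional part left over by the previous one):
  187 = 2*86 + 15, so a_0 = 2.
  86 = 5*15 + 11, so a_1 = 5.
  15 = 1*11 + 4, so a_2 = 1.
  11 = 2*4 + 3, so a_3 = 2.
  4 = 1*3 + 1, so a_4 = 1.
  3 = 3*1 + 0, so a_5 = 3.
The remainder reaches 0 after 6 divisions, so the expansion has 6 partial quotients, read off in order.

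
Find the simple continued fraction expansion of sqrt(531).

Write x_i = (sqrt(531) + m_i)/d_i with (m_0, d_0) = (0, 1). a_0 = floor(sqrt(531)) = 23, since 23^2 = 529 <= 531 < 576 = 24^2.
Iterate m_{i+1} = d_i*a_i - m_i, d_{i+1} = (531 - m_{i+1}^2)/d_i, a_{i+1} = floor((a_0 + m_{i+1})/d_{i+1}):
  m_1 = 1*23 - 0 = 23, d_1 = (531 - 23^2)/1 = 2/1 = 2, a_1 = floor((23 + 23)/2) = 23.
  m_2 = 2*23 - 23 = 23, d_2 = (531 - 23^2)/2 = 2/2 = 1, a_2 = floor((23 + 23)/1) = 46.
  m_3 = 1*46 - 23 = 23, d_3 = (531 - 23^2)/1 = 2/1 = 2: (m_3, d_3) = (m_1, d_1) = (23, 2), so from here the quotients repeat a_1, a_2; the period length is 2.
Hence the expansion of sqrt(531) is a_0 = 23 followed by the repeating block 23, 46 (period 2).

[23; (23, 46)]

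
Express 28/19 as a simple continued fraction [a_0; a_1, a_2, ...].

Run the Euclidean algorithm on 28 and 19; the successive quotients are the partial quotients a_0, a_1, ... (each step inverts the fractional part left over by the previous one):
  28 = 1*19 + 9, so a_0 = 1.
  19 = 2*9 + 1, so a_1 = 2.
  9 = 9*1 + 0, so a_2 = 9.
The remainder reaches 0 after 3 divisions, so the expansion has 3 partial quotients, read off in order.

[1; 2, 9]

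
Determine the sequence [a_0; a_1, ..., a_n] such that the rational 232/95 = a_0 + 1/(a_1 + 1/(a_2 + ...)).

Run the Euclidean algorithm on 232 and 95; the successive quotients are the partial quotients a_0, a_1, ... (each step inverts the fractional part left over by the previous one):
  232 = 2*95 + 42, so a_0 = 2.
  95 = 2*42 + 11, so a_1 = 2.
  42 = 3*11 + 9, so a_2 = 3.
  11 = 1*9 + 2, so a_3 = 1.
  9 = 4*2 + 1, so a_4 = 4.
  2 = 2*1 + 0, so a_5 = 2.
The remainder reaches 0 after 6 divisions, so the expansion has 6 partial quotients, read off in order.

[2; 2, 3, 1, 4, 2]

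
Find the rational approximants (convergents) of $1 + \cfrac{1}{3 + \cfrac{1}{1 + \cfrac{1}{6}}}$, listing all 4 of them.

1/1, 4/3, 5/4, 34/27

Using the convergent recurrence p_i = a_i*p_{i-1} + p_{i-2}, q_i = a_i*q_{i-1} + q_{i-2} with p_{-2}=0, p_{-1}=1, q_{-2}=1, q_{-1}=0:
  i=0: a_0=1, p_0 = 1*1 + 0 = 1, q_0 = 1*0 + 1 = 1.
  i=1: a_1=3, p_1 = 3*1 + 1 = 4, q_1 = 3*1 + 0 = 3.
  i=2: a_2=1, p_2 = 1*4 + 1 = 5, q_2 = 1*3 + 1 = 4.
  i=3: a_3=6, p_3 = 6*5 + 4 = 34, q_3 = 6*4 + 3 = 27.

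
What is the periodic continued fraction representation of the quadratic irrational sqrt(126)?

Write x_i = (sqrt(126) + m_i)/d_i with (m_0, d_0) = (0, 1). a_0 = floor(sqrt(126)) = 11, since 11^2 = 121 <= 126 < 144 = 12^2.
Iterate m_{i+1} = d_i*a_i - m_i, d_{i+1} = (126 - m_{i+1}^2)/d_i, a_{i+1} = floor((a_0 + m_{i+1})/d_{i+1}):
  m_1 = 1*11 - 0 = 11, d_1 = (126 - 11^2)/1 = 5/1 = 5, a_1 = floor((11 + 11)/5) = 4.
  m_2 = 5*4 - 11 = 9, d_2 = (126 - 9^2)/5 = 45/5 = 9, a_2 = floor((11 + 9)/9) = 2.
  m_3 = 9*2 - 9 = 9, d_3 = (126 - 9^2)/9 = 45/9 = 5, a_3 = floor((11 + 9)/5) = 4.
  m_4 = 5*4 - 9 = 11, d_4 = (126 - 11^2)/5 = 5/5 = 1, a_4 = floor((11 + 11)/1) = 22.
  m_5 = 1*22 - 11 = 11, d_5 = (126 - 11^2)/1 = 5/1 = 5: (m_5, d_5) = (m_1, d_1) = (11, 5), so from here the quotients repeat a_1, ..., a_4; the period length is 4.
Hence the expansion of sqrt(126) is a_0 = 11 followed by the repeating block 4, 2, 4, 22 (period 4).

[11; (4, 2, 4, 22)]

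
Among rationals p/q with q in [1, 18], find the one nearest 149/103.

13/9

Expand x = 149/103 as a continued fraction with the Euclidean algorithm:
  149 = 1*103 + 46, so a_0 = 1.
  103 = 2*46 + 11, so a_1 = 2.
  46 = 4*11 + 2, so a_2 = 4.
  11 = 5*2 + 1, so a_3 = 5.
  2 = 2*1 + 0, so a_4 = 2.
so x = [1; 2, 4, 5, 2].
Convergents (p_i = a_i*p_{i-1} + p_{i-2}, q_i = a_i*q_{i-1} + q_{i-2} with p_{-2}=0, p_{-1}=1, q_{-2}=1, q_{-1}=0), until the denominator exceeds 18:
  i=0: a_0=1, p_0 = 1*1 + 0 = 1, q_0 = 1*0 + 1 = 1.
  i=1: a_1=2, p_1 = 2*1 + 1 = 3, q_1 = 2*1 + 0 = 2.
  i=2: a_2=4, p_2 = 4*3 + 1 = 13, q_2 = 4*2 + 1 = 9.
  i=3: a_3=5, p_3 = 5*13 + 3 = 68, q_3 = 5*9 + 2 = 47.
q_3 = 47 > 18, so the last convergent with denominator <= 18 is p_2/q_2 = 13/9.
The closest fraction with denominator <= 18 is either p_2/q_2 or the intermediate fraction (k*p_2 + p_1)/(k*q_2 + q_1) with the largest k >= 1 whose denominator stays <= 18; these approach x as k grows, and every other convergent or intermediate fraction in range is farther away.
Largest k: floor((18 - q_1)/q_2) = floor((18 - 2)/9) = 1.
That gives (1*13 + 3)/(1*9 + 2) = 16/11.
Compare the errors: |x - 13/9| = |149*9 - 13*103|/(103*9) = 2/927, and |x - 16/11| = |149*11 - 16*103|/(103*11) = 9/1133.
Cross-multiplying, 2*1133 = 2266 < 8343 = 9*927, so 2/927 is smaller: the convergent 13/9 is closer to x than 16/11.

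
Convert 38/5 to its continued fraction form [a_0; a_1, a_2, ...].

Run the Euclidean algorithm on 38 and 5; the successive quotients are the partial quotients a_0, a_1, ... (each step inverts the fractional part left over by the previous one):
  38 = 7*5 + 3, so a_0 = 7.
  5 = 1*3 + 2, so a_1 = 1.
  3 = 1*2 + 1, so a_2 = 1.
  2 = 2*1 + 0, so a_3 = 2.
The remainder reaches 0 after 4 divisions, so the expansion has 4 partial quotients, read off in order.

[7; 1, 1, 2]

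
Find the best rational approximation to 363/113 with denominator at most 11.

Expand x = 363/113 as a continued fraction with the Euclidean algorithm:
  363 = 3*113 + 24, so a_0 = 3.
  113 = 4*24 + 17, so a_1 = 4.
  24 = 1*17 + 7, so a_2 = 1.
  17 = 2*7 + 3, so a_3 = 2.
  7 = 2*3 + 1, so a_4 = 2.
  3 = 3*1 + 0, so a_5 = 3.
so x = [3; 4, 1, 2, 2, 3].
Convergents (p_i = a_i*p_{i-1} + p_{i-2}, q_i = a_i*q_{i-1} + q_{i-2} with p_{-2}=0, p_{-1}=1, q_{-2}=1, q_{-1}=0), until the denominator exceeds 11:
  i=0: a_0=3, p_0 = 3*1 + 0 = 3, q_0 = 3*0 + 1 = 1.
  i=1: a_1=4, p_1 = 4*3 + 1 = 13, q_1 = 4*1 + 0 = 4.
  i=2: a_2=1, p_2 = 1*13 + 3 = 16, q_2 = 1*4 + 1 = 5.
  i=3: a_3=2, p_3 = 2*16 + 13 = 45, q_3 = 2*5 + 4 = 14.
q_3 = 14 > 11, so the last convergent with denominator <= 11 is p_2/q_2 = 16/5.
The closest fraction with denominator <= 11 is either p_2/q_2 or the intermediate fraction (k*p_2 + p_1)/(k*q_2 + q_1) with the largest k >= 1 whose denominator stays <= 11; these approach x as k grows, and every other convergent or intermediate fraction in range is farther away.
Largest k: floor((11 - q_1)/q_2) = floor((11 - 4)/5) = 1.
That gives (1*16 + 13)/(1*5 + 4) = 29/9.
Compare the errors: |x - 16/5| = |363*5 - 16*113|/(113*5) = 7/565, and |x - 29/9| = |363*9 - 29*113|/(113*9) = 10/1017.
Cross-multiplying, 10*565 = 5650 < 7119 = 7*1017, so 10/1017 is smaller: the intermediate fraction 29/9 is closer to x than 16/5.

29/9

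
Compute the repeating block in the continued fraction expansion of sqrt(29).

[5; (2, 1, 1, 2, 10)]

Write x_i = (sqrt(29) + m_i)/d_i with (m_0, d_0) = (0, 1). a_0 = floor(sqrt(29)) = 5, since 5^2 = 25 <= 29 < 36 = 6^2.
Iterate m_{i+1} = d_i*a_i - m_i, d_{i+1} = (29 - m_{i+1}^2)/d_i, a_{i+1} = floor((a_0 + m_{i+1})/d_{i+1}):
  m_1 = 1*5 - 0 = 5, d_1 = (29 - 5^2)/1 = 4/1 = 4, a_1 = floor((5 + 5)/4) = 2.
  m_2 = 4*2 - 5 = 3, d_2 = (29 - 3^2)/4 = 20/4 = 5, a_2 = floor((5 + 3)/5) = 1.
  m_3 = 5*1 - 3 = 2, d_3 = (29 - 2^2)/5 = 25/5 = 5, a_3 = floor((5 + 2)/5) = 1.
  m_4 = 5*1 - 2 = 3, d_4 = (29 - 3^2)/5 = 20/5 = 4, a_4 = floor((5 + 3)/4) = 2.
  m_5 = 4*2 - 3 = 5, d_5 = (29 - 5^2)/4 = 4/4 = 1, a_5 = floor((5 + 5)/1) = 10.
  m_6 = 1*10 - 5 = 5, d_6 = (29 - 5^2)/1 = 4/1 = 4: (m_6, d_6) = (m_1, d_1) = (5, 4), so from here the quotients repeat a_1, ..., a_5; the period length is 5.
Hence the expansion of sqrt(29) is a_0 = 5 followed by the repeating block 2, 1, 1, 2, 10 (period 5).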